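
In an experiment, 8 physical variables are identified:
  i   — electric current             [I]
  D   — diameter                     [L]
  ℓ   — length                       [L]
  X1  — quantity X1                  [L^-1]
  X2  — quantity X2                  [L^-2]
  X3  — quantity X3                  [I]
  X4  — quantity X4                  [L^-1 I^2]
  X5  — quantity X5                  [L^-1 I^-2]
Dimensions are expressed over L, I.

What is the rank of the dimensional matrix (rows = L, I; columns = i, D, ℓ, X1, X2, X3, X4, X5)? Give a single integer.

Write exponents as rows L,I / cols i,D,ℓ,X1,X2,X3,X4,X5:
  L: [ 0  1  1 -1 -2  0 -1 -1]
  I: [ 1  0  0  0  0  1  2 -2]
Echelon form has 2 nonzero rows (pivots: i,D)

2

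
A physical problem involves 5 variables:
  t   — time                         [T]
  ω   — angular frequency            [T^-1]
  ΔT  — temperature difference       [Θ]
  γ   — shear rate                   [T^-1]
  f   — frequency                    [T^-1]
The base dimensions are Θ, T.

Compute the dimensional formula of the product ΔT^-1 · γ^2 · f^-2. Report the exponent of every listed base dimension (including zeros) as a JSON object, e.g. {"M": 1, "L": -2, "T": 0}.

Exponent matrix [Θ,T] × [t,ω,ΔT,γ,f]:
  Θ: [ 0  0  1  0  0]
  T: [ 1 -1  0 -1 -1]
  [Θ]: (-1)·1+(2)·0+(-2)·0 = -1
  [T]: (-1)·0+(2)·-1+(-2)·-1 = 0
⇒ Θ^-1

{"Θ": -1, "T": 0}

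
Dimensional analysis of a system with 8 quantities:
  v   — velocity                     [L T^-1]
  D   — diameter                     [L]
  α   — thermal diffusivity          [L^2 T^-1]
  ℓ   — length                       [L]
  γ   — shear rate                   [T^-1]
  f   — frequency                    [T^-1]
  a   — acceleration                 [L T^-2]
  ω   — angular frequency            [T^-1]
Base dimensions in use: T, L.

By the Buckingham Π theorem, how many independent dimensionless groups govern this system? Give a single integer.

Write exponents as rows T,L / cols v,D,α,ℓ,γ,f,a,ω:
  T: [-1  0 -1  0 -1 -1 -2 -1]
  L: [ 1  1  2  1  0  0  1  0]
RREF → pivots at {v,D} ⇒ r = 2
n=8, r=2 ⇒ 6 dimensionless groups

6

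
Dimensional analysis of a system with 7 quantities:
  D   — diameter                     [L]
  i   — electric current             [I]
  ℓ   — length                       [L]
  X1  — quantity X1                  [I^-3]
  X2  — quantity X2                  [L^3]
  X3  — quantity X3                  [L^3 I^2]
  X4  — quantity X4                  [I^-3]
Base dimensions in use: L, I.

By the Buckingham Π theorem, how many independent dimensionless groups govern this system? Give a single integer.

5

Write exponents as rows L,I / cols D,i,ℓ,X1,X2,X3,X4:
  L: [ 1  0  1  0  3  3  0]
  I: [ 0  1  0 -3  0  2 -3]
RREF → pivots at {D,i} ⇒ r = 2
n=7, r=2 ⇒ 5 dimensionless groups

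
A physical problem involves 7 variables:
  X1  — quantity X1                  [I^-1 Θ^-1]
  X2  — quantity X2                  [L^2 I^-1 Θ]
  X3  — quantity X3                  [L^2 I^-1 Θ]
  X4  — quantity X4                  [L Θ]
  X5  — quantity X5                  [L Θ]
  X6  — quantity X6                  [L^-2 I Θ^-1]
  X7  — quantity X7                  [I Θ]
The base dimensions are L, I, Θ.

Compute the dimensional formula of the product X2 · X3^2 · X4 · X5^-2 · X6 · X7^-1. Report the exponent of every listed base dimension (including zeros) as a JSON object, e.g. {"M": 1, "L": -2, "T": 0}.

{"L": 3, "I": -3, "Θ": 0}

Write exponents as rows L,I,Θ / cols X1,X2,X3,X4,X5,X6,X7:
  L: [ 0  2  2  1  1 -2  0]
  I: [-1 -1 -1  0  0  1  1]
  Θ: [-1  1  1  1  1 -1  1]
  [L]: (1)·2+(2)·2+(1)·1+(-2)·1+(1)·-2+(-1)·0 = 3
  [I]: (1)·-1+(2)·-1+(1)·0+(-2)·0+(1)·1+(-1)·1 = -3
  [Θ]: (1)·1+(2)·1+(1)·1+(-2)·1+(1)·-1+(-1)·1 = 0
⇒ L^3 I^-3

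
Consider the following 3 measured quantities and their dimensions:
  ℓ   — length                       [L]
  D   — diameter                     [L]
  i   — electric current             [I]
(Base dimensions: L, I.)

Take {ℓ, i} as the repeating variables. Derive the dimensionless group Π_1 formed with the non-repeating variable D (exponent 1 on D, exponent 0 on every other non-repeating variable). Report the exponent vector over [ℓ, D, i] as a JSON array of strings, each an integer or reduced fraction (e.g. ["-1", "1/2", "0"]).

Dimensional matrix (L×I by ℓ×D×i):
  L: [ 1  1  0]
  I: [ 0  0  1]
RREF → pivots at {ℓ,i} ⇒ r = 2
Pivot set = {ℓ,i}, free = {D}
RREF:
  r0: [   1    1    0]
  r1: [   0    0    1]
Fix exponent of D at 1; solve each RREF row for its pivot's exponent:
  r0: exp(ℓ) + (1)·1 = 0 ⇒ exp(ℓ) = -1
  r1: exp(i) + (0)·1 = 0 ⇒ exp(i) = 0
Π_1 = ℓ^-1 · D

["-1", "1", "0"]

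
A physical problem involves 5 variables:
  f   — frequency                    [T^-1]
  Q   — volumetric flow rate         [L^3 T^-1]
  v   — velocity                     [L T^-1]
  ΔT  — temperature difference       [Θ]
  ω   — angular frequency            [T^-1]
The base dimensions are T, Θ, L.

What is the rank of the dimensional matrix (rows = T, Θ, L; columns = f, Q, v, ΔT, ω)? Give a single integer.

3

Exponent matrix [T,Θ,L] × [f,Q,v,ΔT,ω]:
  T: [-1 -1 -1  0 -1]
  Θ: [ 0  0  0  1  0]
  L: [ 0  3  1  0  0]
Echelon form has 3 nonzero rows (pivots: f,Q,ΔT)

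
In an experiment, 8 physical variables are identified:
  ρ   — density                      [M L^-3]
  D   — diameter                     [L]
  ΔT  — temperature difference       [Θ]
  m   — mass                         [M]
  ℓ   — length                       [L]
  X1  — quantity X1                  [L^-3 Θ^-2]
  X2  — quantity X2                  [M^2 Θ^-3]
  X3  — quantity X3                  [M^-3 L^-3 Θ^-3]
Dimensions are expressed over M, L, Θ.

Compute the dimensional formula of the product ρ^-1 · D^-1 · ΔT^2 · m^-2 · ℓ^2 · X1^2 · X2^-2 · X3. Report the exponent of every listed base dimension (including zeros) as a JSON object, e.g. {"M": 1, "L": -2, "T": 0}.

{"M": -10, "L": -5, "Θ": 1}

Write exponents as rows M,L,Θ / cols ρ,D,ΔT,m,ℓ,X1,X2,X3:
  M: [ 1  0  0  1  0  0  2 -3]
  L: [-3  1  0  0  1 -3  0 -3]
  Θ: [ 0  0  1  0  0 -2 -3 -3]
  [M]: (-1)·1+(-1)·0+(2)·0+(-2)·1+(2)·0+(2)·0+(-2)·2+(1)·-3 = -10
  [L]: (-1)·-3+(-1)·1+(2)·0+(-2)·0+(2)·1+(2)·-3+(-2)·0+(1)·-3 = -5
  [Θ]: (-1)·0+(-1)·0+(2)·1+(-2)·0+(2)·0+(2)·-2+(-2)·-3+(1)·-3 = 1
⇒ M^-10 L^-5 Θ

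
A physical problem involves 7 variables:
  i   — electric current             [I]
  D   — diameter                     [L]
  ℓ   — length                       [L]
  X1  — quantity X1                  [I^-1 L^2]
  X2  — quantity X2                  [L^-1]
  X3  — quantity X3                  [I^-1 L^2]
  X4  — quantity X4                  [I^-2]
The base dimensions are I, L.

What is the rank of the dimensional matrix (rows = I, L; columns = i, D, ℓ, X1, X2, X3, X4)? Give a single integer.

Write exponents as rows I,L / cols i,D,ℓ,X1,X2,X3,X4:
  I: [ 1  0  0 -1  0 -1 -2]
  L: [ 0  1  1  2 -1  2  0]
Echelon form has 2 nonzero rows (pivots: i,D)

2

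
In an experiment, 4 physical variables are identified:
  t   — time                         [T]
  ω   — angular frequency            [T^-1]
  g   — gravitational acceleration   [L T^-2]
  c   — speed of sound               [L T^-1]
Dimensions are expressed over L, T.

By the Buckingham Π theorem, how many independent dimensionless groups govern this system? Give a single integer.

Dimensional matrix (L×T by t×ω×g×c):
  L: [ 0  0  1  1]
  T: [ 1 -1 -2 -1]
Echelon form has 2 nonzero rows (pivots: t,g)
n=4, r=2 ⇒ 2 dimensionless groups

2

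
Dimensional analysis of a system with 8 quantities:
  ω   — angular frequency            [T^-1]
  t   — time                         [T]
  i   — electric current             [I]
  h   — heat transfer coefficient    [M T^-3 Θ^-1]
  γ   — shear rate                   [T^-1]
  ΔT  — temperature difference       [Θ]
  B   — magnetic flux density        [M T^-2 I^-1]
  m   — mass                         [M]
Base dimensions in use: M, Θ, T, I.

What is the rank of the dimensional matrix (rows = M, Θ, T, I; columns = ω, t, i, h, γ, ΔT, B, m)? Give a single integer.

Exponent matrix [M,Θ,T,I] × [ω,t,i,h,γ,ΔT,B,m]:
  M: [ 0  0  0  1  0  0  1  1]
  Θ: [ 0  0  0 -1  0  1  0  0]
  T: [-1  1  0 -3 -1  0 -2  0]
  I: [ 0  0  1  0  0  0 -1  0]
Echelon form has 4 nonzero rows (pivots: ω,i,h,ΔT)

4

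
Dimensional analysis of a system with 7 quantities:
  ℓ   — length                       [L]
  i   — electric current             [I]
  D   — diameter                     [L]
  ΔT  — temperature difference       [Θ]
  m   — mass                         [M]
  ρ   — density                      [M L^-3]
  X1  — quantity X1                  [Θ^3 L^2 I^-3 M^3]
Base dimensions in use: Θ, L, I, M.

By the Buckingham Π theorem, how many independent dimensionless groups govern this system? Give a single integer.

Exponent matrix [Θ,L,I,M] × [ℓ,i,D,ΔT,m,ρ,X1]:
  Θ: [ 0  0  0  1  0  0  3]
  L: [ 1  0  1  0  0 -3  2]
  I: [ 0  1  0  0  0  0 -3]
  M: [ 0  0  0  0  1  1  3]
Row reduction gives pivot columns ℓ,i,ΔT,m; rank = 4
7 vars − rank 4 = 3 Π groups

3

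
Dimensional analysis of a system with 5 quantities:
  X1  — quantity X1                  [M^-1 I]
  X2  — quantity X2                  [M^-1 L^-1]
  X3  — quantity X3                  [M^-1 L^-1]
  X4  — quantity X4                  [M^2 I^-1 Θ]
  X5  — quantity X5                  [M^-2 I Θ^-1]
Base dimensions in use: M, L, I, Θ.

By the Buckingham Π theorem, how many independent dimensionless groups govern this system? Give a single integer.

Dimensional matrix (M×L×I×Θ by X1×X2×X3×X4×X5):
  M: [-1 -1 -1  2 -2]
  L: [ 0 -1 -1  0  0]
  I: [ 1  0  0 -1  1]
  Θ: [ 0  0  0  1 -1]
Row reduction gives pivot columns X1,X2,X4; rank = 3
Π count = n − r = 5 − 3 = 2

2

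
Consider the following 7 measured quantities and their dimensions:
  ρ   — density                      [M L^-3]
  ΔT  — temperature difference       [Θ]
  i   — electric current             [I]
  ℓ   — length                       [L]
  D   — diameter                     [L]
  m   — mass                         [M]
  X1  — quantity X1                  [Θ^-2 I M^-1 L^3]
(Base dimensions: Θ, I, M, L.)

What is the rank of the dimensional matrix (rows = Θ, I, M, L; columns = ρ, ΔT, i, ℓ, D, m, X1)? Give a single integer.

Write exponents as rows Θ,I,M,L / cols ρ,ΔT,i,ℓ,D,m,X1:
  Θ: [ 0  1  0  0  0  0 -2]
  I: [ 0  0  1  0  0  0  1]
  M: [ 1  0  0  0  0  1 -1]
  L: [-3  0  0  1  1  0  3]
RREF → pivots at {ρ,ΔT,i,ℓ} ⇒ r = 4

4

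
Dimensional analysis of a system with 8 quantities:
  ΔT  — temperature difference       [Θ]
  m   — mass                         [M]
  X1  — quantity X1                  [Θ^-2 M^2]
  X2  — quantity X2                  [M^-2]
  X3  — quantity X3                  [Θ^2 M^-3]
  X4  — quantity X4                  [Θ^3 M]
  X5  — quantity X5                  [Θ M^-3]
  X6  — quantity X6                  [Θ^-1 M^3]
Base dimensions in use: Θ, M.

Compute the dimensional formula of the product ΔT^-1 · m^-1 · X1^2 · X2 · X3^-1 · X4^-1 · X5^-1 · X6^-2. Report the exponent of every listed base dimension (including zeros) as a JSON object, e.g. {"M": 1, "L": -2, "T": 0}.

Write exponents as rows Θ,M / cols ΔT,m,X1,X2,X3,X4,X5,X6:
  Θ: [ 1  0 -2  0  2  3  1 -1]
  M: [ 0  1  2 -2 -3  1 -3  3]
  [Θ]: (-1)·1+(-1)·0+(2)·-2+(1)·0+(-1)·2+(-1)·3+(-1)·1+(-2)·-1 = -9
  [M]: (-1)·0+(-1)·1+(2)·2+(1)·-2+(-1)·-3+(-1)·1+(-1)·-3+(-2)·3 = 0
⇒ Θ^-9

{"Θ": -9, "M": 0}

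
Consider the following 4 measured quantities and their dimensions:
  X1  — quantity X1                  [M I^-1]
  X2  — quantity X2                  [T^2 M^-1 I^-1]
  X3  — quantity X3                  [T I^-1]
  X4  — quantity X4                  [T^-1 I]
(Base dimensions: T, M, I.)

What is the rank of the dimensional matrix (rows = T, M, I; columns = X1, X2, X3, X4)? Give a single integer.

2

Exponent matrix [T,M,I] × [X1,X2,X3,X4]:
  T: [ 0  2  1 -1]
  M: [ 1 -1  0  0]
  I: [-1 -1 -1  1]
Row reduction gives pivot columns X1,X2; rank = 2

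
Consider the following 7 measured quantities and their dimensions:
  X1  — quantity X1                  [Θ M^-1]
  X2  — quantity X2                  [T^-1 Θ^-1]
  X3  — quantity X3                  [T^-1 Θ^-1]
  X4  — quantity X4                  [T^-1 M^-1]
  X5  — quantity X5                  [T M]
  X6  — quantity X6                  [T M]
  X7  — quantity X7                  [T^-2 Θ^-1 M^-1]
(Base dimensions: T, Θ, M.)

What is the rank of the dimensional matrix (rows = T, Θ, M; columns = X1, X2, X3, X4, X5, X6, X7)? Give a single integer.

Dimensional matrix (T×Θ×M by X1×X2×X3×X4×X5×X6×X7):
  T: [ 0 -1 -1 -1  1  1 -2]
  Θ: [ 1 -1 -1  0  0  0 -1]
  M: [-1  0  0 -1  1  1 -1]
RREF → pivots at {X1,X2} ⇒ r = 2

2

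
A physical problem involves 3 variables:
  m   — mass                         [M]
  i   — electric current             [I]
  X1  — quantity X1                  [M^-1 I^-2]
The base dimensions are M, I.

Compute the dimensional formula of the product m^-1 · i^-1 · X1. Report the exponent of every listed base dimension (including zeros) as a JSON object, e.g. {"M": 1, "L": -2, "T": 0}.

Exponent matrix [M,I] × [m,i,X1]:
  M: [ 1  0 -1]
  I: [ 0  1 -2]
  [M]: (-1)·1+(-1)·0+(1)·-1 = -2
  [I]: (-1)·0+(-1)·1+(1)·-2 = -3
⇒ M^-2 I^-3

{"M": -2, "I": -3}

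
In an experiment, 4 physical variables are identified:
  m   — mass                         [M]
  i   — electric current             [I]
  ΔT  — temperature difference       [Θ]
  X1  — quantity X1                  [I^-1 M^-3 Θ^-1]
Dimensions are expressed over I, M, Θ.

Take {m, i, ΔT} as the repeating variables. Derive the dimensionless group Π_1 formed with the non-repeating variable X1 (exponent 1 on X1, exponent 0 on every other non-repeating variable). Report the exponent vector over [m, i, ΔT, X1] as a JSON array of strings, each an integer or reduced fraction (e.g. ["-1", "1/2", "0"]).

["3", "1", "1", "1"]

Write exponents as rows I,M,Θ / cols m,i,ΔT,X1:
  I: [ 0  1  0 -1]
  M: [ 1  0  0 -3]
  Θ: [ 0  0  1 -1]
Echelon form has 3 nonzero rows (pivots: m,i,ΔT)
Repeat: m,i,ΔT; free: X1
RREF:
  r0: [   1    0    0   -3]
  r1: [   0    1    0   -1]
  r2: [   0    0    1   -1]
Fix exponent of X1 at 1; solve each RREF row for its pivot's exponent:
  r0: exp(m) + (-3)·1 = 0 ⇒ exp(m) = 3
  r1: exp(i) + (-1)·1 = 0 ⇒ exp(i) = 1
  r2: exp(ΔT) + (-1)·1 = 0 ⇒ exp(ΔT) = 1
Π_1 = m^3 · i · ΔT · X1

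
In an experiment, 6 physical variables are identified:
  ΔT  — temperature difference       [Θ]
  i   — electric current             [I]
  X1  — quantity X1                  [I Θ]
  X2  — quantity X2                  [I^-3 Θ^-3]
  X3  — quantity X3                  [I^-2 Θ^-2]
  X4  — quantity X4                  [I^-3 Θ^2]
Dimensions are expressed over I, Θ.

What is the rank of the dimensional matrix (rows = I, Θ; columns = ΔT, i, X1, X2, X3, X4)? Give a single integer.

2

Write exponents as rows I,Θ / cols ΔT,i,X1,X2,X3,X4:
  I: [ 0  1  1 -3 -2 -3]
  Θ: [ 1  0  1 -3 -2  2]
Echelon form has 2 nonzero rows (pivots: ΔT,i)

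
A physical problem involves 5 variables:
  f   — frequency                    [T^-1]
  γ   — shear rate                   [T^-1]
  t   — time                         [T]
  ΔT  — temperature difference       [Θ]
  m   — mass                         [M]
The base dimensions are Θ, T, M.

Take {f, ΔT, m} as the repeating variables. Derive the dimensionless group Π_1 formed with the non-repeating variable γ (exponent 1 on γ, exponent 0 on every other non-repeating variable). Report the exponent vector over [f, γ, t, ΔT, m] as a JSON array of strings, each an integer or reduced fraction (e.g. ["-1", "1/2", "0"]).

Exponent matrix [Θ,T,M] × [f,γ,t,ΔT,m]:
  Θ: [ 0  0  0  1  0]
  T: [-1 -1  1  0  0]
  M: [ 0  0  0  0  1]
RREF → pivots at {f,ΔT,m} ⇒ r = 3
Pivot set = {f,ΔT,m}, free = {γ,t}
RREF:
  r0: [   1    1   -1    0    0]
  r1: [   0    0    0    1    0]
  r2: [   0    0    0    0    1]
Fix exponent of γ at 1, t at 0; solve each RREF row for its pivot's exponent:
  r0: exp(f) + (1)·1 = 0 ⇒ exp(f) = -1
  r1: exp(ΔT) + (0)·1 = 0 ⇒ exp(ΔT) = 0
  r2: exp(m) + (0)·1 = 0 ⇒ exp(m) = 0
Π_1 = f^-1 · γ

["-1", "1", "0", "0", "0"]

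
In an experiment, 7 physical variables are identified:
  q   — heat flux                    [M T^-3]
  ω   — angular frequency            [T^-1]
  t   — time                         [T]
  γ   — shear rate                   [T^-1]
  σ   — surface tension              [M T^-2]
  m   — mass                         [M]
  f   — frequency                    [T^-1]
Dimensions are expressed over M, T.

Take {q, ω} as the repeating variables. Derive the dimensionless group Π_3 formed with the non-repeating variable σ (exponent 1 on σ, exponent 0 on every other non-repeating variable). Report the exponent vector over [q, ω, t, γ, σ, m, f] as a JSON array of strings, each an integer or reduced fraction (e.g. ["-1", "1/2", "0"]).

Dimensional matrix (M×T by q×ω×t×γ×σ×m×f):
  M: [ 1  0  0  0  1  1  0]
  T: [-3 -1  1 -1 -2  0 -1]
Echelon form has 2 nonzero rows (pivots: q,ω)
Repeat: q,ω; free: t,γ,σ,m,f
RREF:
  r0: [   1    0    0    0    1    1    0]
  r1: [   0    1   -1    1   -1   -3    1]
Fix exponent of σ at 1, t at 0, γ at 0, m at 0, f at 0; solve each RREF row for its pivot's exponent:
  r0: exp(q) + (1)·1 = 0 ⇒ exp(q) = -1
  r1: exp(ω) + (-1)·1 = 0 ⇒ exp(ω) = 1
Π_3 = q^-1 · ω · σ

["-1", "1", "0", "0", "1", "0", "0"]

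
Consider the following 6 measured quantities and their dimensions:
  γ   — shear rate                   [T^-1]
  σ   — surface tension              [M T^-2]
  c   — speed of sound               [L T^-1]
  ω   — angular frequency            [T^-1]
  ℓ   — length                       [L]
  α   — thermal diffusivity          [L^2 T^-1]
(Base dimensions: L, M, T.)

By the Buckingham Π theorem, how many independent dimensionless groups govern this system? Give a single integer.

Write exponents as rows L,M,T / cols γ,σ,c,ω,ℓ,α:
  L: [ 0  0  1  0  1  2]
  M: [ 0  1  0  0  0  0]
  T: [-1 -2 -1 -1  0 -1]
Row reduction gives pivot columns γ,σ,c; rank = 3
6 vars − rank 3 = 3 Π groups

3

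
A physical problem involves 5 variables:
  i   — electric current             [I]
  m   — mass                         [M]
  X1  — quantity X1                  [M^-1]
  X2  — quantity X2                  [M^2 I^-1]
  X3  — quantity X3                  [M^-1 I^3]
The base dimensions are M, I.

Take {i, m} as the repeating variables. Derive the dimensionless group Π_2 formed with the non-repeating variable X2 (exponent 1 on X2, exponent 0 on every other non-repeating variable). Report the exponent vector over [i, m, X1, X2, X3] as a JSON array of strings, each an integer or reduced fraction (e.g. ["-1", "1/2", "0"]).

["1", "-2", "0", "1", "0"]

Write exponents as rows M,I / cols i,m,X1,X2,X3:
  M: [ 0  1 -1  2 -1]
  I: [ 1  0  0 -1  3]
Echelon form has 2 nonzero rows (pivots: i,m)
Repeat: i,m; free: X1,X2,X3
RREF:
  r0: [   1    0    0   -1    3]
  r1: [   0    1   -1    2   -1]
Fix exponent of X2 at 1, X1 at 0, X3 at 0; solve each RREF row for its pivot's exponent:
  r0: exp(i) + (-1)·1 = 0 ⇒ exp(i) = 1
  r1: exp(m) + (2)·1 = 0 ⇒ exp(m) = -2
Π_2 = i · m^-2 · X2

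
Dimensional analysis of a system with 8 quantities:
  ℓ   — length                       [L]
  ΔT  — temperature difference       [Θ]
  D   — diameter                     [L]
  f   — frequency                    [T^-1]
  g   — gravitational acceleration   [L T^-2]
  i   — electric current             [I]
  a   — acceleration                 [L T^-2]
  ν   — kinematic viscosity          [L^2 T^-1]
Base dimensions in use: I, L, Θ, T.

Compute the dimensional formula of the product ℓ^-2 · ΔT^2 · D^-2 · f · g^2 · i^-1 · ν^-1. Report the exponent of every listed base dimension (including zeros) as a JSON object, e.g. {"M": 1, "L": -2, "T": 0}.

Exponent matrix [I,L,Θ,T] × [ℓ,ΔT,D,f,g,i,a,ν]:
  I: [ 0  0  0  0  0  1  0  0]
  L: [ 1  0  1  0  1  0  1  2]
  Θ: [ 0  1  0  0  0  0  0  0]
  T: [ 0  0  0 -1 -2  0 -2 -1]
  [I]: (-2)·0+(2)·0+(-2)·0+(1)·0+(2)·0+(-1)·1+(-1)·0 = -1
  [L]: (-2)·1+(2)·0+(-2)·1+(1)·0+(2)·1+(-1)·0+(-1)·2 = -4
  [Θ]: (-2)·0+(2)·1+(-2)·0+(1)·0+(2)·0+(-1)·0+(-1)·0 = 2
  [T]: (-2)·0+(2)·0+(-2)·0+(1)·-1+(2)·-2+(-1)·0+(-1)·-1 = -4
⇒ I^-1 L^-4 Θ^2 T^-4

{"I": -1, "L": -4, "Θ": 2, "T": -4}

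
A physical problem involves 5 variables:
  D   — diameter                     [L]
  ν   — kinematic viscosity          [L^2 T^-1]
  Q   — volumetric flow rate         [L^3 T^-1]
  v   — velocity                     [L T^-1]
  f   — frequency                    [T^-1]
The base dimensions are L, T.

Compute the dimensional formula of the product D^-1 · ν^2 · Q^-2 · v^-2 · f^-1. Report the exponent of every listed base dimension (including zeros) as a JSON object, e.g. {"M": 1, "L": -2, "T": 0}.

Exponent matrix [L,T] × [D,ν,Q,v,f]:
  L: [ 1  2  3  1  0]
  T: [ 0 -1 -1 -1 -1]
  [L]: (-1)·1+(2)·2+(-2)·3+(-2)·1+(-1)·0 = -5
  [T]: (-1)·0+(2)·-1+(-2)·-1+(-2)·-1+(-1)·-1 = 3
⇒ L^-5 T^3

{"L": -5, "T": 3}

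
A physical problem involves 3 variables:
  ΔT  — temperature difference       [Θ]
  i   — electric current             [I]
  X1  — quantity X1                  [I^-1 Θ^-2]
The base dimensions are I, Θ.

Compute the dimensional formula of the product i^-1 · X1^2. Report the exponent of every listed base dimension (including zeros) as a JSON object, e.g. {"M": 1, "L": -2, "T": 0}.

Exponent matrix [I,Θ] × [ΔT,i,X1]:
  I: [ 0  1 -1]
  Θ: [ 1  0 -2]
  [I]: (-1)·1+(2)·-1 = -3
  [Θ]: (-1)·0+(2)·-2 = -4
⇒ I^-3 Θ^-4

{"I": -3, "Θ": -4}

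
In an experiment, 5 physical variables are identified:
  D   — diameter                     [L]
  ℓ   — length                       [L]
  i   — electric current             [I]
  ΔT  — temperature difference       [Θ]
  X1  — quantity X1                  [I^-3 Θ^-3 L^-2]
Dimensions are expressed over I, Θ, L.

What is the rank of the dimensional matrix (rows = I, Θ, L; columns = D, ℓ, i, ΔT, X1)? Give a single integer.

Exponent matrix [I,Θ,L] × [D,ℓ,i,ΔT,X1]:
  I: [ 0  0  1  0 -3]
  Θ: [ 0  0  0  1 -3]
  L: [ 1  1  0  0 -2]
Row reduction gives pivot columns D,i,ΔT; rank = 3

3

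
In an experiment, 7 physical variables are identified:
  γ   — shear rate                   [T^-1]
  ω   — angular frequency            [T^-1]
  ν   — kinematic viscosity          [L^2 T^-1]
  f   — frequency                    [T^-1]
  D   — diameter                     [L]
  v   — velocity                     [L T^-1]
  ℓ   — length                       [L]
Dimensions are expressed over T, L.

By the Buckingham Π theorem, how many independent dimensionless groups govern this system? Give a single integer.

5

Dimensional matrix (T×L by γ×ω×ν×f×D×v×ℓ):
  T: [-1 -1 -1 -1  0 -1  0]
  L: [ 0  0  2  0  1  1  1]
Echelon form has 2 nonzero rows (pivots: γ,ν)
n=7, r=2 ⇒ 5 dimensionless groups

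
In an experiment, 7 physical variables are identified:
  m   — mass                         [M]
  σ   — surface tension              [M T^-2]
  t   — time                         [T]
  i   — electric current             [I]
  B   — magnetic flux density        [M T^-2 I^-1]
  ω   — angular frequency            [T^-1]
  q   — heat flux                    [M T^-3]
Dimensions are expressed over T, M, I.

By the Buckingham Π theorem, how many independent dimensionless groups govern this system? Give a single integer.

4

Dimensional matrix (T×M×I by m×σ×t×i×B×ω×q):
  T: [ 0 -2  1  0 -2 -1 -3]
  M: [ 1  1  0  0  1  0  1]
  I: [ 0  0  0  1 -1  0  0]
RREF → pivots at {m,σ,i} ⇒ r = 3
n=7, r=3 ⇒ 4 dimensionless groups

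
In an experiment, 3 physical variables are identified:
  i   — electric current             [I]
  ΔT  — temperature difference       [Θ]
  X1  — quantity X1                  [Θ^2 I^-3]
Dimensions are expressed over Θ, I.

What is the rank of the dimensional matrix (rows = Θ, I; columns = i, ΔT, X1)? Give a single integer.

2

Write exponents as rows Θ,I / cols i,ΔT,X1:
  Θ: [ 0  1  2]
  I: [ 1  0 -3]
RREF → pivots at {i,ΔT} ⇒ r = 2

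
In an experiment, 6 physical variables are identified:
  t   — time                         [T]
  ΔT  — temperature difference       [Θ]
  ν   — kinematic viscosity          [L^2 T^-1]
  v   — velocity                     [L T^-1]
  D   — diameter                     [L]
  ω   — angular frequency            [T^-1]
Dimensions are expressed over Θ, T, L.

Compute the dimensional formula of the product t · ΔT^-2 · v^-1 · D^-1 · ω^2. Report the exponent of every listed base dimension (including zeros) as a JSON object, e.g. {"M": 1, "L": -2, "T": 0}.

Dimensional matrix (Θ×T×L by t×ΔT×ν×v×D×ω):
  Θ: [ 0  1  0  0  0  0]
  T: [ 1  0 -1 -1  0 -1]
  L: [ 0  0  2  1  1  0]
  [Θ]: (1)·0+(-2)·1+(-1)·0+(-1)·0+(2)·0 = -2
  [T]: (1)·1+(-2)·0+(-1)·-1+(-1)·0+(2)·-1 = 0
  [L]: (1)·0+(-2)·0+(-1)·1+(-1)·1+(2)·0 = -2
⇒ Θ^-2 L^-2

{"Θ": -2, "T": 0, "L": -2}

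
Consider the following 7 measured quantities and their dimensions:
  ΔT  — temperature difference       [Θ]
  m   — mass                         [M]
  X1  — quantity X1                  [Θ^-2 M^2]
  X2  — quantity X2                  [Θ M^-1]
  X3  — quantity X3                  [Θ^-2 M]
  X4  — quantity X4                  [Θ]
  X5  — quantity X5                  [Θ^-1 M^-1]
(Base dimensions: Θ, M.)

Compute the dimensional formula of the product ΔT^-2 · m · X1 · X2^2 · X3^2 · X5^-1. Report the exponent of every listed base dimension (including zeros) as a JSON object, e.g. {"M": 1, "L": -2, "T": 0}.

{"Θ": -5, "M": 4}

Exponent matrix [Θ,M] × [ΔT,m,X1,X2,X3,X4,X5]:
  Θ: [ 1  0 -2  1 -2  1 -1]
  M: [ 0  1  2 -1  1  0 -1]
  [Θ]: (-2)·1+(1)·0+(1)·-2+(2)·1+(2)·-2+(-1)·-1 = -5
  [M]: (-2)·0+(1)·1+(1)·2+(2)·-1+(2)·1+(-1)·-1 = 4
⇒ Θ^-5 M^4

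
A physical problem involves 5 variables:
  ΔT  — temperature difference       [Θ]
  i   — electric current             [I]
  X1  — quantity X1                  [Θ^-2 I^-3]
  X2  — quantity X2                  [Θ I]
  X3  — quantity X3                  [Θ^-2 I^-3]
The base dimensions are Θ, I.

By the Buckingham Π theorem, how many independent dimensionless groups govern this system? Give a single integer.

Write exponents as rows Θ,I / cols ΔT,i,X1,X2,X3:
  Θ: [ 1  0 -2  1 -2]
  I: [ 0  1 -3  1 -3]
Row reduction gives pivot columns ΔT,i; rank = 2
n=5, r=2 ⇒ 3 dimensionless groups

3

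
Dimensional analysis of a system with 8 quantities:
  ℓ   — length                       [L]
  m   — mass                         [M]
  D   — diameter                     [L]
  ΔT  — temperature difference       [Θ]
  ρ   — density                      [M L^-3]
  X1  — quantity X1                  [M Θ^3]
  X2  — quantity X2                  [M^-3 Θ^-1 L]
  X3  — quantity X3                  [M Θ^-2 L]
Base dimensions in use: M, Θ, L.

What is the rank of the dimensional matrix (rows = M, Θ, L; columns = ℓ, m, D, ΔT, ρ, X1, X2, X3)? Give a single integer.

Exponent matrix [M,Θ,L] × [ℓ,m,D,ΔT,ρ,X1,X2,X3]:
  M: [ 0  1  0  0  1  1 -3  1]
  Θ: [ 0  0  0  1  0  3 -1 -2]
  L: [ 1  0  1  0 -3  0  1  1]
Echelon form has 3 nonzero rows (pivots: ℓ,m,ΔT)

3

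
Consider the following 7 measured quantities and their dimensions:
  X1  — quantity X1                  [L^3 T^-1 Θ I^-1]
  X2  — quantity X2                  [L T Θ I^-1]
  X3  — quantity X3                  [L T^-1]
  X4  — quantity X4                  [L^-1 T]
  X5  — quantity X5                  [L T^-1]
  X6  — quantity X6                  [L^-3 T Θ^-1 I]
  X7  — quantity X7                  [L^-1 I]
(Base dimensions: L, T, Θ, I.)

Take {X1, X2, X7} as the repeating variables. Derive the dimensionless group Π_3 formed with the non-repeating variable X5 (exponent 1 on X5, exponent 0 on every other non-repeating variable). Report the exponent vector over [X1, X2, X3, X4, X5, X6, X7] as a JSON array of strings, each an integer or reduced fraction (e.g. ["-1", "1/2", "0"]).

Dimensional matrix (L×T×Θ×I by X1×X2×X3×X4×X5×X6×X7):
  L: [ 3  1  1 -1  1 -3 -1]
  T: [-1  1 -1  1 -1  1  0]
  Θ: [ 1  1  0  0  0 -1  0]
  I: [-1 -1  0  0  0  1  1]
Row reduction gives pivot columns X1,X2,X7; rank = 3
Pivot set = {X1,X2,X7}, free = {X3,X4,X5,X6}
RREF:
  r0: [   1    0  1/2 -1/2  1/2   -1    0]
  r1: [   0    1 -1/2  1/2 -1/2    0    0]
  r2: [   0    0    0    0    0    0    1]
  r3: [   0    0    0    0    0    0    0]
Fix exponent of X5 at 1, X3 at 0, X4 at 0, X6 at 0; solve each RREF row for its pivot's exponent:
  r0: exp(X1) + (1/2)·1 = 0 ⇒ exp(X1) = -1/2
  r1: exp(X2) + (-1/2)·1 = 0 ⇒ exp(X2) = 1/2
  r2: exp(X7) + (0)·1 = 0 ⇒ exp(X7) = 0
Π_3 = X1^(-1/2) · X2^(1/2) · X5

["-1/2", "1/2", "0", "0", "1", "0", "0"]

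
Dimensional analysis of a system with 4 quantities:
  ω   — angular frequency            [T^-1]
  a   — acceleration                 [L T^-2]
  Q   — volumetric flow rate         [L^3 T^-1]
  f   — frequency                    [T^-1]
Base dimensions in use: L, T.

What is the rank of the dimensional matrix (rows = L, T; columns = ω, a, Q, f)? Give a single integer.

Write exponents as rows L,T / cols ω,a,Q,f:
  L: [ 0  1  3  0]
  T: [-1 -2 -1 -1]
Row reduction gives pivot columns ω,a; rank = 2

2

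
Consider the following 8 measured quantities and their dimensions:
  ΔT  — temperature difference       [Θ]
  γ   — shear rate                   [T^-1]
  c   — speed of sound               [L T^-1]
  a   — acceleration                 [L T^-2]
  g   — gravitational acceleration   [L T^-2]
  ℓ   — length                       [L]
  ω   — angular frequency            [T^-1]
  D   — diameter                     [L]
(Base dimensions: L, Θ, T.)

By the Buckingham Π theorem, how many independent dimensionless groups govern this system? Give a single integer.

Dimensional matrix (L×Θ×T by ΔT×γ×c×a×g×ℓ×ω×D):
  L: [ 0  0  1  1  1  1  0  1]
  Θ: [ 1  0  0  0  0  0  0  0]
  T: [ 0 -1 -1 -2 -2  0 -1  0]
RREF → pivots at {ΔT,γ,c} ⇒ r = 3
Π count = n − r = 8 − 3 = 5

5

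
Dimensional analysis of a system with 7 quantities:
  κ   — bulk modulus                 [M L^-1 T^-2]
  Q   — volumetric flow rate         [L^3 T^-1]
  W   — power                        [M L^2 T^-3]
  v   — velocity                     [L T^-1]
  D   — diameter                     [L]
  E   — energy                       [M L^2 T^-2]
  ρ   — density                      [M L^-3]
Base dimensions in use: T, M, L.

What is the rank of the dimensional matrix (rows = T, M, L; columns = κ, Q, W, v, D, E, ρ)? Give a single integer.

Dimensional matrix (T×M×L by κ×Q×W×v×D×E×ρ):
  T: [-2 -1 -3 -1  0 -2  0]
  M: [ 1  0  1  0  0  1  1]
  L: [-1  3  2  1  1  2 -3]
Echelon form has 3 nonzero rows (pivots: κ,Q,v)

3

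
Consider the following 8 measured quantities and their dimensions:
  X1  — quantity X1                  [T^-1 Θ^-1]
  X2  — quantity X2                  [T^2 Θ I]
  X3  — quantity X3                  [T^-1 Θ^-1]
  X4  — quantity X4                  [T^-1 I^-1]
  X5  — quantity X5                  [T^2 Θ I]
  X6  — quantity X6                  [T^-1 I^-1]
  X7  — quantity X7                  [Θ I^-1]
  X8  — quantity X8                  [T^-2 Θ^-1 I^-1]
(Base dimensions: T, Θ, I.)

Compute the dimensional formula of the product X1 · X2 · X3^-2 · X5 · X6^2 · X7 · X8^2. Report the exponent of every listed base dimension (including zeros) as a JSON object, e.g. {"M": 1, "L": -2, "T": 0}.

{"T": -1, "Θ": 2, "I": -3}

Exponent matrix [T,Θ,I] × [X1,X2,X3,X4,X5,X6,X7,X8]:
  T: [-1  2 -1 -1  2 -1  0 -2]
  Θ: [-1  1 -1  0  1  0  1 -1]
  I: [ 0  1  0 -1  1 -1 -1 -1]
  [T]: (1)·-1+(1)·2+(-2)·-1+(1)·2+(2)·-1+(1)·0+(2)·-2 = -1
  [Θ]: (1)·-1+(1)·1+(-2)·-1+(1)·1+(2)·0+(1)·1+(2)·-1 = 2
  [I]: (1)·0+(1)·1+(-2)·0+(1)·1+(2)·-1+(1)·-1+(2)·-1 = -3
⇒ T^-1 Θ^2 I^-3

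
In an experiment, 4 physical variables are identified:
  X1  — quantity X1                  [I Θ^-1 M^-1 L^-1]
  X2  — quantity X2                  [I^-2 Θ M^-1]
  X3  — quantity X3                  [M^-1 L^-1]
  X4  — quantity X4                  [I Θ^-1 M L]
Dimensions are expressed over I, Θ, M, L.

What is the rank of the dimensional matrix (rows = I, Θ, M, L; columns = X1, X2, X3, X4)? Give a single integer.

3

Exponent matrix [I,Θ,M,L] × [X1,X2,X3,X4]:
  I: [ 1 -2  0  1]
  Θ: [-1  1  0 -1]
  M: [-1 -1 -1  1]
  L: [-1  0 -1  1]
Echelon form has 3 nonzero rows (pivots: X1,X2,X3)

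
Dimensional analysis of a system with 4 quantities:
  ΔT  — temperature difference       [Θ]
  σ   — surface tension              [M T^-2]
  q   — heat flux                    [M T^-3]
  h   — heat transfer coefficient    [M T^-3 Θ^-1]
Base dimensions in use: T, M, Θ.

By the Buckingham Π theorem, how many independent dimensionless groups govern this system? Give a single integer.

Write exponents as rows T,M,Θ / cols ΔT,σ,q,h:
  T: [ 0 -2 -3 -3]
  M: [ 0  1  1  1]
  Θ: [ 1  0  0 -1]
RREF → pivots at {ΔT,σ,q} ⇒ r = 3
n=4, r=3 ⇒ 1 dimensionless group

1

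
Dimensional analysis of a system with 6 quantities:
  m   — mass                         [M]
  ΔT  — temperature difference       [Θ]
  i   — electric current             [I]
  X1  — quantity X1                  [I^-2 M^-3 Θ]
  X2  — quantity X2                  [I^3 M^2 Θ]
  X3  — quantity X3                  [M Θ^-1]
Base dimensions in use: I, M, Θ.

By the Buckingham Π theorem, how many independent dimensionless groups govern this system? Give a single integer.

Write exponents as rows I,M,Θ / cols m,ΔT,i,X1,X2,X3:
  I: [ 0  0  1 -2  3  0]
  M: [ 1  0  0 -3  2  1]
  Θ: [ 0  1  0  1  1 -1]
Echelon form has 3 nonzero rows (pivots: m,ΔT,i)
Π count = n − r = 6 − 3 = 3

3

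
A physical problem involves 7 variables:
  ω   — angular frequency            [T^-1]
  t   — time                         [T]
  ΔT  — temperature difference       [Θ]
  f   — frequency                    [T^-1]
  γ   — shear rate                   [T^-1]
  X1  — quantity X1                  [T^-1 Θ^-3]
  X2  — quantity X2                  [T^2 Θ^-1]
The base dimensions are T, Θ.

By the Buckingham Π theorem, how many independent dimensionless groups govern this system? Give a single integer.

5

Exponent matrix [T,Θ] × [ω,t,ΔT,f,γ,X1,X2]:
  T: [-1  1  0 -1 -1 -1  2]
  Θ: [ 0  0  1  0  0 -3 -1]
Echelon form has 2 nonzero rows (pivots: ω,ΔT)
Π count = n − r = 7 − 2 = 5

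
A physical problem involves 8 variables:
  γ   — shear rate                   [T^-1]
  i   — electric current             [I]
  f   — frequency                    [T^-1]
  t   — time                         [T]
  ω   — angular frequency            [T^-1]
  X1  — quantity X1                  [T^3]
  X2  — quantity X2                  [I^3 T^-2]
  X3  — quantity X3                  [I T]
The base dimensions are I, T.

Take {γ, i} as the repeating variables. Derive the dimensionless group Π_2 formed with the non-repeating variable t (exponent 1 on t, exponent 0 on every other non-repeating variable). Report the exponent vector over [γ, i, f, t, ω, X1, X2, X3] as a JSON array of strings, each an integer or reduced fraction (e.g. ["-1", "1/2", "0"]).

Dimensional matrix (I×T by γ×i×f×t×ω×X1×X2×X3):
  I: [ 0  1  0  0  0  0  3  1]
  T: [-1  0 -1  1 -1  3 -2  1]
Row reduction gives pivot columns γ,i; rank = 2
Repeat: γ,i; free: f,t,ω,X1,X2,X3
RREF:
  r0: [   1    0    1   -1    1   -3    2   -1]
  r1: [   0    1    0    0    0    0    3    1]
Fix exponent of t at 1, f at 0, ω at 0, X1 at 0, X2 at 0, X3 at 0; solve each RREF row for its pivot's exponent:
  r0: exp(γ) + (-1)·1 = 0 ⇒ exp(γ) = 1
  r1: exp(i) + (0)·1 = 0 ⇒ exp(i) = 0
Π_2 = γ · t

["1", "0", "0", "1", "0", "0", "0", "0"]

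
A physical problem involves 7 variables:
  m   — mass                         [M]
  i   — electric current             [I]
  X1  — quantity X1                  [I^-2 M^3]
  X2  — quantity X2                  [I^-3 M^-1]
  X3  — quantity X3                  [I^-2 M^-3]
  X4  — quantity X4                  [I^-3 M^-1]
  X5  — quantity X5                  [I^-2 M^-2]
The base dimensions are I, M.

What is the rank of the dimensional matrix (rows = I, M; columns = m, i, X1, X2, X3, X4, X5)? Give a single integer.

2

Dimensional matrix (I×M by m×i×X1×X2×X3×X4×X5):
  I: [ 0  1 -2 -3 -2 -3 -2]
  M: [ 1  0  3 -1 -3 -1 -2]
Row reduction gives pivot columns m,i; rank = 2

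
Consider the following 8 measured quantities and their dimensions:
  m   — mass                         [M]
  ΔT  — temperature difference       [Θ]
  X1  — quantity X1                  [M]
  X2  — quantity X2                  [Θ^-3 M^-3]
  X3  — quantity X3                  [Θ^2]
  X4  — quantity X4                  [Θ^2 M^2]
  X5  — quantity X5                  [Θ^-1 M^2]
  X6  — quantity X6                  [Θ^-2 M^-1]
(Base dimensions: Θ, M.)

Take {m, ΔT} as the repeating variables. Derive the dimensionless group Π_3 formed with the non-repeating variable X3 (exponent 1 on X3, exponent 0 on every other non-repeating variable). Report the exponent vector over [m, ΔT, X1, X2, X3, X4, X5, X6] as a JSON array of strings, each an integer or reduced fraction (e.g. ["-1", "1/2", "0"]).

Exponent matrix [Θ,M] × [m,ΔT,X1,X2,X3,X4,X5,X6]:
  Θ: [ 0  1  0 -3  2  2 -1 -2]
  M: [ 1  0  1 -3  0  2  2 -1]
Row reduction gives pivot columns m,ΔT; rank = 2
Pivot set = {m,ΔT}, free = {X1,X2,X3,X4,X5,X6}
RREF:
  r0: [   1    0    1   -3    0    2    2   -1]
  r1: [   0    1    0   -3    2    2   -1   -2]
Fix exponent of X3 at 1, X1 at 0, X2 at 0, X4 at 0, X5 at 0, X6 at 0; solve each RREF row for its pivot's exponent:
  r0: exp(m) + (0)·1 = 0 ⇒ exp(m) = 0
  r1: exp(ΔT) + (2)·1 = 0 ⇒ exp(ΔT) = -2
Π_3 = ΔT^-2 · X3

["0", "-2", "0", "0", "1", "0", "0", "0"]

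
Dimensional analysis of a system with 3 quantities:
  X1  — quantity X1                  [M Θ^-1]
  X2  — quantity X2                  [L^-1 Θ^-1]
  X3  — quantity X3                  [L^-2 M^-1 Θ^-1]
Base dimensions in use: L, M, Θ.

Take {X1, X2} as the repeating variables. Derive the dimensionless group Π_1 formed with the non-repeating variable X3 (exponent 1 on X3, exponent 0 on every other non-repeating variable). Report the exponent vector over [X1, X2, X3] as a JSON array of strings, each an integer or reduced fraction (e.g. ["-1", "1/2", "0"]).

Exponent matrix [L,M,Θ] × [X1,X2,X3]:
  L: [ 0 -1 -2]
  M: [ 1  0 -1]
  Θ: [-1 -1 -1]
Row reduction gives pivot columns X1,X2; rank = 2
Repeat: X1,X2; free: X3
RREF:
  r0: [   1    0   -1]
  r1: [   0    1    2]
  r2: [   0    0    0]
Fix exponent of X3 at 1; solve each RREF row for its pivot's exponent:
  r0: exp(X1) + (-1)·1 = 0 ⇒ exp(X1) = 1
  r1: exp(X2) + (2)·1 = 0 ⇒ exp(X2) = -2
Π_1 = X1 · X2^-2 · X3

["1", "-2", "1"]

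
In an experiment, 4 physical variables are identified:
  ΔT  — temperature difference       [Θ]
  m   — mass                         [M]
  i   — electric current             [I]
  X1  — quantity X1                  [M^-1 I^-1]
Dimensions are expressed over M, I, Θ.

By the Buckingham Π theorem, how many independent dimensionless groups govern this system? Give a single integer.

1

Exponent matrix [M,I,Θ] × [ΔT,m,i,X1]:
  M: [ 0  1  0 -1]
  I: [ 0  0  1 -1]
  Θ: [ 1  0  0  0]
Row reduction gives pivot columns ΔT,m,i; rank = 3
n=4, r=3 ⇒ 1 dimensionless group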